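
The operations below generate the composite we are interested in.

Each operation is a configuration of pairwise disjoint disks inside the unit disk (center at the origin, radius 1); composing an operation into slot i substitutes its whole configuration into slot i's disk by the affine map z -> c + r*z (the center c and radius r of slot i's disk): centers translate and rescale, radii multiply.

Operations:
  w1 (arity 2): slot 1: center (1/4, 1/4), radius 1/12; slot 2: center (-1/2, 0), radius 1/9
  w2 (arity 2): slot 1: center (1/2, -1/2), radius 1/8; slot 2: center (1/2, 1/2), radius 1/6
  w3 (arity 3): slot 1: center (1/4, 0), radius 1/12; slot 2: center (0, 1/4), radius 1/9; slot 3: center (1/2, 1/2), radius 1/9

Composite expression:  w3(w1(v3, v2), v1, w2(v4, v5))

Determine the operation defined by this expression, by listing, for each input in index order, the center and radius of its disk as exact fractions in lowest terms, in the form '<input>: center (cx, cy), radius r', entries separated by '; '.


Follow each v-input down from w3: c' goes to c + r*c', radius to r*r'.
input v3: applying the 2 nested substitutions gives center (13/48, 1/48), radius 1/144
input v2: applying the 2 nested substitutions gives center (5/24, 0), radius 1/108
input v1: applying the 1 nested substitution gives center (0, 1/4), radius 1/9
input v4: applying the 2 nested substitutions gives center (5/9, 4/9), radius 1/72
input v5: applying the 2 nested substitutions gives center (5/9, 5/9), radius 1/54

v1: center (0, 1/4), radius 1/9; v2: center (5/24, 0), radius 1/108; v3: center (13/48, 1/48), radius 1/144; v4: center (5/9, 4/9), radius 1/72; v5: center (5/9, 5/9), radius 1/54


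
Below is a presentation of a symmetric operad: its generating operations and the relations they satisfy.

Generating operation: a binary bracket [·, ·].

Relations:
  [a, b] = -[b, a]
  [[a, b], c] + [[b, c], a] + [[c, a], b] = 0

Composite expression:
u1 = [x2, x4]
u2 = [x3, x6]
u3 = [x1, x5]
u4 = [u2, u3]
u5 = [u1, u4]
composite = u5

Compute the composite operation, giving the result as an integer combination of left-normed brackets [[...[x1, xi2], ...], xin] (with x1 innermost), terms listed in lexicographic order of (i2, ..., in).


[[[[[x1, x5], x3], x6], x2], x4] - [[[[[x1, x5], x3], x6], x4], x2] - [[[[[x1, x5], x6], x3], x2], x4] + [[[[[x1, x5], x6], x3], x4], x2]

A multilinear Lie element is pinned by x1-initial words (x1 innermost).
Composite bracket: [[x2, x4], [[x3, x6], [x1, x5]]]
Each bracket splits as ab - ba, giving 32 signed words (2^5 = 32).
Coefficients come from the x1-initial words:
  sign of x1x5x3x6x2x4 is +1, so it contributes +[[[[[x1, x5], x3], x6], x2], x4]
  sign of x1x5x3x6x4x2 is -1, so it contributes -[[[[[x1, x5], x3], x6], x4], x2]
  sign of x1x5x6x3x2x4 is -1, so it contributes -[[[[[x1, x5], x6], x3], x2], x4]
  sign of x1x5x6x3x4x2 is +1, so it contributes +[[[[[x1, x5], x6], x3], x4], x2]


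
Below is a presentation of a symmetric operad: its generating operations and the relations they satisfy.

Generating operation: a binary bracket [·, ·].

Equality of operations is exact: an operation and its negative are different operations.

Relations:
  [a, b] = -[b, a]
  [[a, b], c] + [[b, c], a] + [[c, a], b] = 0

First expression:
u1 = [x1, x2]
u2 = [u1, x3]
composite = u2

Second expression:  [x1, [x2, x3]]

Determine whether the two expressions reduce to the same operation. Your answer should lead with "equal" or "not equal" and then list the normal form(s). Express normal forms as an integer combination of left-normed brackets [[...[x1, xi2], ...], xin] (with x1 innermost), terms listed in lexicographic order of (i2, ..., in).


The first expression, normalized: [[x1, x2], x3]
The second expression, normalized: [[x1, x2], x3] - [[x1, x3], x2]
The forms do not match — not equal.

not equal — first [[x1, x2], x3], second [[x1, x2], x3] - [[x1, x3], x2]


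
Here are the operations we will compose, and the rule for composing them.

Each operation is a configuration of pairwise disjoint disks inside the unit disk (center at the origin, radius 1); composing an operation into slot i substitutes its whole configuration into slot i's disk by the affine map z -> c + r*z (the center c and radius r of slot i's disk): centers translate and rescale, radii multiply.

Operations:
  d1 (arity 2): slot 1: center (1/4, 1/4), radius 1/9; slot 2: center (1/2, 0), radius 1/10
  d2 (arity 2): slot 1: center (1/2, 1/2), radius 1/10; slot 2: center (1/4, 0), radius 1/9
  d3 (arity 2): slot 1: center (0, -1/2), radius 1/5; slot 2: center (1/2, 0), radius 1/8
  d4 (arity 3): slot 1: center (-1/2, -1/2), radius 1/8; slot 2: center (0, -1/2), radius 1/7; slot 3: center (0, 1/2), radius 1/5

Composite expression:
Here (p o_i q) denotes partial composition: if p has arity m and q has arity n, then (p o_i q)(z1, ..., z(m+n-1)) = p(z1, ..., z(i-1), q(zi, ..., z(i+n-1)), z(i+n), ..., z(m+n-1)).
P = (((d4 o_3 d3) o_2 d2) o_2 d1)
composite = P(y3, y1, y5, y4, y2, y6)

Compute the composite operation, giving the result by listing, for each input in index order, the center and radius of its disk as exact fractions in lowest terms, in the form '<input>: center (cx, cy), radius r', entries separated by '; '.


Below d4, radii multiply path by path; the y-disk centers shift.
input y3: composing its 1 substitution step yields center (-1/2, -1/2), radius 1/8
input y1: composing its 3 substitution steps yields center (3/40, -17/40), radius 1/630
input y5: composing its 3 substitution steps yields center (11/140, -3/7), radius 1/700
input y4: composing its 2 substitution steps yields center (1/28, -1/2), radius 1/63
input y2: composing its 2 substitution steps yields center (0, 2/5), radius 1/25
input y6: composing its 2 substitution steps yields center (1/10, 1/2), radius 1/40

y1: center (3/40, -17/40), radius 1/630; y2: center (0, 2/5), radius 1/25; y3: center (-1/2, -1/2), radius 1/8; y4: center (1/28, -1/2), radius 1/63; y5: center (11/140, -3/7), radius 1/700; y6: center (1/10, 1/2), radius 1/40


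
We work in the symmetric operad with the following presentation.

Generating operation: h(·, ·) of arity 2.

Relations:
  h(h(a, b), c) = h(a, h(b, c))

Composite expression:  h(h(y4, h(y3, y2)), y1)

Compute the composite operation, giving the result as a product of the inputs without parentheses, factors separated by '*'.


Associativity of h dissolves the nesting; only the y-input order survives.
h(y3, y2) linearizes to y3 * y2
h(y4, h(y3, y2)) linearizes to y4 * y3 * y2
h(h(y4, h(y3, y2)), y1) linearizes to y4 * y3 * y2 * y1

y4 * y3 * y2 * y1


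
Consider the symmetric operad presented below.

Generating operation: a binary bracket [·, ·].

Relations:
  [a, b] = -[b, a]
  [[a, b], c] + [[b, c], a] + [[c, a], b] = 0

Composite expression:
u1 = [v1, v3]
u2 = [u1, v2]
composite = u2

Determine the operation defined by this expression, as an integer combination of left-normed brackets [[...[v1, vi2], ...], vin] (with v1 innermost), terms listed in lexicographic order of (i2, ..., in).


[[v1, v3], v2]


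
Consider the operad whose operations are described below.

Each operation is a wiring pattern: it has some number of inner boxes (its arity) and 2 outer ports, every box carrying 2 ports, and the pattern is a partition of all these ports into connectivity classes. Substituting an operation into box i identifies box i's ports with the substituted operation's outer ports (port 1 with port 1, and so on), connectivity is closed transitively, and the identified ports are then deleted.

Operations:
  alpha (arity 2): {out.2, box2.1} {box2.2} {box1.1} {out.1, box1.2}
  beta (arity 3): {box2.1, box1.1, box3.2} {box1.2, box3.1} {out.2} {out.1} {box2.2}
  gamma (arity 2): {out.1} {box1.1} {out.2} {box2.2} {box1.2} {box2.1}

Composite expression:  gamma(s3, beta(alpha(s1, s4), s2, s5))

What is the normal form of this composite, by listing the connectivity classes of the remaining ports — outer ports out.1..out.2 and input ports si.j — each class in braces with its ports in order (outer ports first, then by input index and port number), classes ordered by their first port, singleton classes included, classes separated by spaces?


{out.1} {out.2} {s1.1} {s1.2, s2.1, s5.2} {s2.2} {s3.1} {s3.2} {s4.1, s5.1} {s4.2}

After gluing at gamma, chains via deleted ports link the s-ports.
the subtree at alpha composes to {out.1, s1.2} {out.2, s4.1} {s1.1} {s4.2} on (s1, s4); out.j = own outer ports
the subtree at beta composes to {out.1} {out.2} {s1.1} {s1.2, s2.1, s5.2} {s2.2} {s4.1, s5.1} {s4.2} on (s1, s4, s2, s5); out.j = own outer ports
the subtree at gamma composes to {out.1} {out.2} {s1.1} {s1.2, s2.1, s5.2} {s2.2} {s3.1} {s3.2} {s4.1, s5.1} {s4.2} on (s3, s1, s4, s2, s5); out.j = own outer ports


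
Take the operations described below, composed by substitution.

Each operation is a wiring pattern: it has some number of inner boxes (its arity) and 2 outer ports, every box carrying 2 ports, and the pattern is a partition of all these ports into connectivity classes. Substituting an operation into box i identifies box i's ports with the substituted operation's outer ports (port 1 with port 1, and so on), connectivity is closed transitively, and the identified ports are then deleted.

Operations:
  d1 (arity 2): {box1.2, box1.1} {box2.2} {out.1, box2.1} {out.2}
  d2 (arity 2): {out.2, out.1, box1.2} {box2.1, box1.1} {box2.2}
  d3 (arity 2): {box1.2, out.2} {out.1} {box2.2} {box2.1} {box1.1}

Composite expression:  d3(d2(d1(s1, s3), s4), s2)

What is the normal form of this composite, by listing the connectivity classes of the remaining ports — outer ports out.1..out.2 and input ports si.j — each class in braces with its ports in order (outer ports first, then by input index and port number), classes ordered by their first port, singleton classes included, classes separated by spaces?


{out.1} {out.2} {s1.1, s1.2} {s2.1} {s2.2} {s3.1, s4.1} {s3.2} {s4.2}

After gluing at d3, chains via deleted ports link the s-ports.
through d1, on inputs (s1, s3): {out.1, s3.1} {out.2} {s1.1, s1.2} {s3.2} (out.j = stage outer ports)
through d2, on inputs (s1, s3, s4): {out.1, out.2} {s1.1, s1.2} {s3.1, s4.1} {s3.2} {s4.2} (out.j = stage outer ports)
through d3, on inputs (s1, s3, s4, s2): {out.1} {out.2} {s1.1, s1.2} {s2.1} {s2.2} {s3.1, s4.1} {s3.2} {s4.2} (out.j = stage outer ports)


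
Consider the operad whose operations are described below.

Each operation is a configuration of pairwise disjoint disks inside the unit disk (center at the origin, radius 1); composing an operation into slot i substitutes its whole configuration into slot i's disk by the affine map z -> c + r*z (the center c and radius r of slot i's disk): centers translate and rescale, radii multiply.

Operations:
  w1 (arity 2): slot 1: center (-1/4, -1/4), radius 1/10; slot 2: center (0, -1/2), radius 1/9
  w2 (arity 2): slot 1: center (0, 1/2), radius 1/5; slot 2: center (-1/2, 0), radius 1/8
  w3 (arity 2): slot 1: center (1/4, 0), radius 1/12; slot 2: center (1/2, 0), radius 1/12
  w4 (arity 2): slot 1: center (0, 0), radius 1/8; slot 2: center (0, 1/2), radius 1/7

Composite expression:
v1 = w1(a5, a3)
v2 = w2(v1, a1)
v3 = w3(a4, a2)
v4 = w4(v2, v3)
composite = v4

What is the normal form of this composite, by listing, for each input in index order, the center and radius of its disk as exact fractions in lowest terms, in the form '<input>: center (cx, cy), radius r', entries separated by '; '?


a1: center (-1/16, 0), radius 1/64; a2: center (1/14, 1/2), radius 1/84; a3: center (0, 1/20), radius 1/360; a4: center (1/28, 1/2), radius 1/84; a5: center (-1/160, 9/160), radius 1/400


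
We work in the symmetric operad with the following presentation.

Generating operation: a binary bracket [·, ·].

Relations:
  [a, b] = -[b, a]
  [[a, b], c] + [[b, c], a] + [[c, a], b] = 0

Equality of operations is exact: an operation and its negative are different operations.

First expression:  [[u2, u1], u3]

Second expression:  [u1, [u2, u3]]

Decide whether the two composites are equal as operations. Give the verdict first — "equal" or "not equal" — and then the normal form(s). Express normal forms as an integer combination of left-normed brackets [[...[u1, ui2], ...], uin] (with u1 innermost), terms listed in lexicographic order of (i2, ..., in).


not equal — first -[[u1, u2], u3], second [[u1, u2], u3] - [[u1, u3], u2]

Normal form of the first expression: -[[u1, u2], u3]
Normal form of the second expression: [[u1, u2], u3] - [[u1, u3], u2]
Different reductions; not equal.


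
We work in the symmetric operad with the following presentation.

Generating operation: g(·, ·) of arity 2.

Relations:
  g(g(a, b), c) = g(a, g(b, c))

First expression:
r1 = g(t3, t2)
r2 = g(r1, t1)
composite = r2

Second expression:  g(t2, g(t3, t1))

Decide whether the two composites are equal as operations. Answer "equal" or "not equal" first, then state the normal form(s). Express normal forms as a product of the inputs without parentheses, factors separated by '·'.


Reducing the first expression gives t3 · t2 · t1
Reducing the second expression gives t2 · t3 · t1
They disagree, so not equal.

not equal: they reduce to t3 · t2 · t1 and t2 · t3 · t1


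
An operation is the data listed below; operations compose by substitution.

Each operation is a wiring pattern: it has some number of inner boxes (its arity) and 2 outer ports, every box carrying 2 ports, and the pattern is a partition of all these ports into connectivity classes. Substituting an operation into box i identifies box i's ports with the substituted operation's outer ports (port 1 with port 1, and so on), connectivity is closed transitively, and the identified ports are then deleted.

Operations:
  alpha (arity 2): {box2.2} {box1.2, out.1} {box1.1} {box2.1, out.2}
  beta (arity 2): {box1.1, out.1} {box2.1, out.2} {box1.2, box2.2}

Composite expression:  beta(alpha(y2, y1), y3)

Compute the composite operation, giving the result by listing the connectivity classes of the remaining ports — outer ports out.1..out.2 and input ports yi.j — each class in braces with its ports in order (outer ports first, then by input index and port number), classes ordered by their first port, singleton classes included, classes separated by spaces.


{out.1, y2.2} {out.2, y3.1} {y1.1, y3.2} {y1.2} {y2.1}

Two ports join when wires chain via beta-identified ports.
through alpha, on inputs (y2, y1): {out.1, y2.2} {out.2, y1.1} {y1.2} {y2.1} (out.j = stage outer ports)
through beta, on inputs (y2, y1, y3): {out.1, y2.2} {out.2, y3.1} {y1.1, y3.2} {y1.2} {y2.1} (out.j = stage outer ports)


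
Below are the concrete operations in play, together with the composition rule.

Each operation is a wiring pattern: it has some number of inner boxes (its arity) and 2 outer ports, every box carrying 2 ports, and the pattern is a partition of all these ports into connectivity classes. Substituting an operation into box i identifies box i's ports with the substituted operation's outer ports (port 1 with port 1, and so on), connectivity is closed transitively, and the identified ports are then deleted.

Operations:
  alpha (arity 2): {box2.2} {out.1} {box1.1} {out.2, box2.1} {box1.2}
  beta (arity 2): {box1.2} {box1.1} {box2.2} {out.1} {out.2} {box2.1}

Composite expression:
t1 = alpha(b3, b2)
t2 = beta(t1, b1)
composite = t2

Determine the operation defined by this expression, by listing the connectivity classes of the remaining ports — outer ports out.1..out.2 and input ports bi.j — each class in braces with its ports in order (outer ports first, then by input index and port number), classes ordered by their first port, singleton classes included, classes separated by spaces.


{out.1} {out.2} {b1.1} {b1.2} {b2.1} {b2.2} {b3.1} {b3.2}

Reachability decides: close wires over beta-identified ports.
alpha over (b3, b2) gives {out.1} {out.2, b2.1} {b2.2} {b3.1} {b3.2}, out.j being that stage's outer ports
beta over (b3, b2, b1) gives {out.1} {out.2} {b1.1} {b1.2} {b2.1} {b2.2} {b3.1} {b3.2}, out.j being that stage's outer ports


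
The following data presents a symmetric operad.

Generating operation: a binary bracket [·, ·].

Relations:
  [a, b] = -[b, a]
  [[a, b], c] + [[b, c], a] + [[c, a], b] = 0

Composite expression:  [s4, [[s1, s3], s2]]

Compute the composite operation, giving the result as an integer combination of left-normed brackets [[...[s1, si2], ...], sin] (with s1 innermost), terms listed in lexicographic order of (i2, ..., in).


-[[[s1, s3], s2], s4]

Antisymmetry and Jacobi reduce to s1-anchored left-normed brackets.
Composite bracket: [s4, [[s1, s3], s2]]
Each bracket splits as ab - ba, giving 8 signed words (2^3 = 8).
Keep just the words that open with s1:
  s1s3s2s4 appears with sign -1, giving the term -[[[s1, s3], s2], s4]


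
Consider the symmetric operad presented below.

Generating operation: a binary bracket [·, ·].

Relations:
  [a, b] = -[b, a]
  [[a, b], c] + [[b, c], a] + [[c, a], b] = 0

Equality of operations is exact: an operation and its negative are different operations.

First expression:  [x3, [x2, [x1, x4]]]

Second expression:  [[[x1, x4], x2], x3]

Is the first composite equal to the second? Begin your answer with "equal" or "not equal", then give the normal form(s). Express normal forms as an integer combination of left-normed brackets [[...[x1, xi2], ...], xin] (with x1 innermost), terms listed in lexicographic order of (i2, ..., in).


equal; both compose to [[[x1, x4], x2], x3]

The first composite normalizes to [[[x1, x4], x2], x3]
The second composite normalizes to [[[x1, x4], x2], x3]
Same normal form: equal.


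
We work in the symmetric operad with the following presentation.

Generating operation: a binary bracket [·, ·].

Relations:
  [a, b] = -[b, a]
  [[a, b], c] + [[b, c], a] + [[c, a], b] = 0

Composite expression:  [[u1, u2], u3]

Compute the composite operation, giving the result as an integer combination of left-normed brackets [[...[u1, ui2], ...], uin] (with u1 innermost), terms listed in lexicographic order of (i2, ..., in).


[[u1, u2], u3]


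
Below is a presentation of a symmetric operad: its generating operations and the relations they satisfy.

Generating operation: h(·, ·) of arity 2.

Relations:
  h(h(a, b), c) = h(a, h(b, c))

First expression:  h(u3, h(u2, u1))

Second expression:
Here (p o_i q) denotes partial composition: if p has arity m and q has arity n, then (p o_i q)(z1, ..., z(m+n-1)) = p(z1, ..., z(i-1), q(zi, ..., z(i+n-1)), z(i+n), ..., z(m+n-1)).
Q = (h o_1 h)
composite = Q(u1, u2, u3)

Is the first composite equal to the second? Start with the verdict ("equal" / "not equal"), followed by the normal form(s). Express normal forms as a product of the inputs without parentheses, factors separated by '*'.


not equal: they reduce to u3 * u2 * u1 and u1 * u2 * u3

The first expression reduces to u3 * u2 * u1
The second expression reduces to u1 * u2 * u3
Different reductions; not equal.


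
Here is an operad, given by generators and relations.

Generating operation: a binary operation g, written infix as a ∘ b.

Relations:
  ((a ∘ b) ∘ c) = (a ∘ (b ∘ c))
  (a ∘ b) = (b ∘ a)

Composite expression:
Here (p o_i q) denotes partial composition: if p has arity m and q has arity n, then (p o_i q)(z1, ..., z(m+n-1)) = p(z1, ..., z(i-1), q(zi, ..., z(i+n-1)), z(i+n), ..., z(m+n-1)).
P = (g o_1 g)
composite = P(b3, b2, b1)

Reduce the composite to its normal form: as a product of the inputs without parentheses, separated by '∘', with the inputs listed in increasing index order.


b1 ∘ b2 ∘ b3

Shape and order are irrelevant to g; the b-input set decides.
(b3 ∘ b2) linearizes to b3 ∘ b2
((b3 ∘ b2) ∘ b1) linearizes to b3 ∘ b2 ∘ b1
commutativity sorts the factors: b1 ∘ b2 ∘ b3


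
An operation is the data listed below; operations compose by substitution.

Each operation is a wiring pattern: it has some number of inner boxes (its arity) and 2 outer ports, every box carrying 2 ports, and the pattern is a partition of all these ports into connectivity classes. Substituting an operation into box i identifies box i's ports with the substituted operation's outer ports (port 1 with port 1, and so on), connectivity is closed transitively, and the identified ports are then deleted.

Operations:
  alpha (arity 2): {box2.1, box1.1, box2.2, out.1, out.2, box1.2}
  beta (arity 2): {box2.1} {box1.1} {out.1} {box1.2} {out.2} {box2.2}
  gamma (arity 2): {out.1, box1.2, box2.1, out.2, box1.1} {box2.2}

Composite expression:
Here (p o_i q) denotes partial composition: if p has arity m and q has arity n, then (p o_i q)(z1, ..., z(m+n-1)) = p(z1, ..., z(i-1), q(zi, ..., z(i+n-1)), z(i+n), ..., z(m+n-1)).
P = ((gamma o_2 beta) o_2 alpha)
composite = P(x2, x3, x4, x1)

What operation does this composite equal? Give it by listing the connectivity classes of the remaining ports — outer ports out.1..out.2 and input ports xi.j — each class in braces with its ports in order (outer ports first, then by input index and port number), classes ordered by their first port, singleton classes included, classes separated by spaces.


{out.1, out.2, x2.1, x2.2} {x1.1} {x1.2} {x3.1, x3.2, x4.1, x4.2}

Two ports join when wires chain via gamma-identified ports.
composing alpha on (x3, x4), with out.j its own outer ports: {out.1, out.2, x3.1, x3.2, x4.1, x4.2}
composing beta on (x3, x4, x1), with out.j its own outer ports: {out.1} {out.2} {x1.1} {x1.2} {x3.1, x3.2, x4.1, x4.2}
composing gamma on (x2, x3, x4, x1), with out.j its own outer ports: {out.1, out.2, x2.1, x2.2} {x1.1} {x1.2} {x3.1, x3.2, x4.1, x4.2}


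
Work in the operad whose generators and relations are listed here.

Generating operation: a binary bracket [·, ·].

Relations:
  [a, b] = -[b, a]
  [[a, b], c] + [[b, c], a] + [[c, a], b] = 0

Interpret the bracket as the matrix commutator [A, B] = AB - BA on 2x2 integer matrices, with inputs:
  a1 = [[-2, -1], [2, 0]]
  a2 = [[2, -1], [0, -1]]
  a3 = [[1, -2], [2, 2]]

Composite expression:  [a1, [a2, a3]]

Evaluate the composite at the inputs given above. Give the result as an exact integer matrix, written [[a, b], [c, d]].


[[20, 10], [-20, -20]]

[a2, a3] = [[-2, -7], [-6, 2]]
[a1, [a2, a3]] = [[20, 10], [-20, -20]]


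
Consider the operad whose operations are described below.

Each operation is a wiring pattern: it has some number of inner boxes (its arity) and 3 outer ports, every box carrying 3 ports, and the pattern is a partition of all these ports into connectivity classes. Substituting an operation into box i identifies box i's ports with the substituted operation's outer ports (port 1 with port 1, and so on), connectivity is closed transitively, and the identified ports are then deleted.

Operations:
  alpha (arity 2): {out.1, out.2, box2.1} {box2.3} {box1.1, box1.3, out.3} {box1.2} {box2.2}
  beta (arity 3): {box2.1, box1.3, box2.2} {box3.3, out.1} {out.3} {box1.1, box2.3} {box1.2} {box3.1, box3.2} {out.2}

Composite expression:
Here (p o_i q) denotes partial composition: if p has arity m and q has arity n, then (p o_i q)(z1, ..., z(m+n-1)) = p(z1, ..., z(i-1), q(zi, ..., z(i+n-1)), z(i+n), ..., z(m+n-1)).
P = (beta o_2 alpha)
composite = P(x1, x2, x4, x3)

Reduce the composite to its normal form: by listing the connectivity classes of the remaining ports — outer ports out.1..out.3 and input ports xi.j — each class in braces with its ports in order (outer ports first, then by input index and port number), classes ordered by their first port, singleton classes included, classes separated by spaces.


{out.1, x3.3} {out.2} {out.3} {x1.1, x2.1, x2.3} {x1.2} {x1.3, x4.1} {x2.2} {x3.1, x3.2} {x4.2} {x4.3}

Substituting into beta glues patterns; closure does the rest.
after alpha, the pattern on (x2, x4) reads {out.1, out.2, x4.1} {out.3, x2.1, x2.3} {x2.2} {x4.2} {x4.3} (out.j = its outer ports)
after beta, the pattern on (x1, x2, x4, x3) reads {out.1, x3.3} {out.2} {out.3} {x1.1, x2.1, x2.3} {x1.2} {x1.3, x4.1} {x2.2} {x3.1, x3.2} {x4.2} {x4.3} (out.j = its outer ports)


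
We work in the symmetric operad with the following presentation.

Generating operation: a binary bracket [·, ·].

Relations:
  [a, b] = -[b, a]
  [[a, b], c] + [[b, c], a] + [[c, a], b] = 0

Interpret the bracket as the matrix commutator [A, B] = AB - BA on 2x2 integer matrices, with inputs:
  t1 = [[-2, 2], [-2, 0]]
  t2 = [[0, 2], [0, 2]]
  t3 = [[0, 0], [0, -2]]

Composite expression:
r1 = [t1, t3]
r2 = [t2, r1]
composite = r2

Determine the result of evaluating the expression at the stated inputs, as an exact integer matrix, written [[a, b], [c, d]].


[[-8, 8], [-8, 8]]

[t1, t3] = [[0, -4], [-4, 0]]
[t2, [t1, t3]] = [[-8, 8], [-8, 8]]


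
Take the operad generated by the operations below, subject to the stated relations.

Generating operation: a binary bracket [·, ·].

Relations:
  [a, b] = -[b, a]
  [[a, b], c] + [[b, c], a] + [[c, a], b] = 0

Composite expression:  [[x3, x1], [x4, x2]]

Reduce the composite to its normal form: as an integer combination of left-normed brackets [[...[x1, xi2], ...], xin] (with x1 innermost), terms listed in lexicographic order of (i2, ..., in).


A multilinear Lie element is pinned by x1-initial words (x1 innermost).
Composite bracket: [[x3, x1], [x4, x2]]
The bracket unfolds into 8 signed words via [a, b] = ab - ba (2^3 = 8).
Collect the words opening with x1:
  sign of x1x3x2x4 is +1, so it contributes +[[[x1, x3], x2], x4]
  sign of x1x3x4x2 is -1, so it contributes -[[[x1, x3], x4], x2]

[[[x1, x3], x2], x4] - [[[x1, x3], x4], x2]


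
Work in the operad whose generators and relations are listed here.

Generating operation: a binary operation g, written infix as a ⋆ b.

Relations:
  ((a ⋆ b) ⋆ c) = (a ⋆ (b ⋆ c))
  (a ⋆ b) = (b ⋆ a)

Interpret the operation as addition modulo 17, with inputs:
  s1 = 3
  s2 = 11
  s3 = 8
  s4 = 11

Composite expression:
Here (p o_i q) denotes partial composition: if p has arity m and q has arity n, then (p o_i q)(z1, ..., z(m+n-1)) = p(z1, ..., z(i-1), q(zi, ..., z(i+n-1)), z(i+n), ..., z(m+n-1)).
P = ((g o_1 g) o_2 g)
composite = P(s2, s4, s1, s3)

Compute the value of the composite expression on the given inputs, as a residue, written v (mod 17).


(s4 ⋆ s1) = 14
(s2 ⋆ (s4 ⋆ s1)) = 8
((s2 ⋆ (s4 ⋆ s1)) ⋆ s3) = 16

16 (mod 17)


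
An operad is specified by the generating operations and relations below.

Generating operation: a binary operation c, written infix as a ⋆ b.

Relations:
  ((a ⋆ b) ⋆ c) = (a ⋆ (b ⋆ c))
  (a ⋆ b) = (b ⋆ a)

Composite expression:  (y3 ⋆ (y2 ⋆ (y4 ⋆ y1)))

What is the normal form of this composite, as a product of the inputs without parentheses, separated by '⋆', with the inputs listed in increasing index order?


y1 ⋆ y2 ⋆ y3 ⋆ y4


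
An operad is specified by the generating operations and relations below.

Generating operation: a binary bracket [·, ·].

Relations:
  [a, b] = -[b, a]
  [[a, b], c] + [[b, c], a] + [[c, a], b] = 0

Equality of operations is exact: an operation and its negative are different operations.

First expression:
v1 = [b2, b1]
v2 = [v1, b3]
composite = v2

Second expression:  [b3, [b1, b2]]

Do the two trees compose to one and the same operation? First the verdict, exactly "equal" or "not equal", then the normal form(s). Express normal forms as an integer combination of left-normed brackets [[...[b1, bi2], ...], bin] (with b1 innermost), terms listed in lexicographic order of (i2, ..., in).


equal — both sides give -[[b1, b2], b3]

Reducing the first expression gives -[[b1, b2], b3]
Reducing the second expression gives -[[b1, b2], b3]
One common form — equal.


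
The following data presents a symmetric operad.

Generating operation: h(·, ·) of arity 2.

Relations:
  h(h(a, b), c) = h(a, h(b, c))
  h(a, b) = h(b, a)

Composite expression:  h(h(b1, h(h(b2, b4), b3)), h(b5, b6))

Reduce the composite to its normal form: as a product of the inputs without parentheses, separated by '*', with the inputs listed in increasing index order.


b1 * b2 * b3 * b4 * b5 * b6


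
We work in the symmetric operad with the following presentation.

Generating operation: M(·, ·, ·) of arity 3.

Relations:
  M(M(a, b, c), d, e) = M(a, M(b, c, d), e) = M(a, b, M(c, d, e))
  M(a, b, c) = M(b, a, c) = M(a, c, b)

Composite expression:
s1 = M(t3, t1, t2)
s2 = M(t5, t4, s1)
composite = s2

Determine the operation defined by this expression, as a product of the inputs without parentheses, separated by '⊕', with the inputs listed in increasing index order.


t1 ⊕ t2 ⊕ t3 ⊕ t4 ⊕ t5

Key point: M commutes, so take the t-inputs in any fixed order.
M(t3, t1, t2) flattens to t3 ⊕ t1 ⊕ t2
M(t5, t4, M(t3, t1, t2)) flattens to t5 ⊕ t4 ⊕ t3 ⊕ t1 ⊕ t2
commutativity sorts the factors: t1 ⊕ t2 ⊕ t3 ⊕ t4 ⊕ t5


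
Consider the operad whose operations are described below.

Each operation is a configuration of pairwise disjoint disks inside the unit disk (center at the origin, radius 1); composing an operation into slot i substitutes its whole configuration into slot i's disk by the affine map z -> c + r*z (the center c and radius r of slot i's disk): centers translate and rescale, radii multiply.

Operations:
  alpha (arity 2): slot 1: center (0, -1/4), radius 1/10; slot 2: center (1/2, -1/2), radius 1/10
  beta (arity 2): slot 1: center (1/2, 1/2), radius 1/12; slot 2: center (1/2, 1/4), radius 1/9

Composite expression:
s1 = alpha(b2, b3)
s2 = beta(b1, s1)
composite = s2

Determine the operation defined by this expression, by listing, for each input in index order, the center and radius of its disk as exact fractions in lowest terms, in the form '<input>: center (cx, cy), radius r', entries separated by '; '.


b1: center (1/2, 1/2), radius 1/12; b2: center (1/2, 2/9), radius 1/90; b3: center (5/9, 7/36), radius 1/90

Only the slot chain above each b matters under beta; compose those maps.
b1 passes through 1 substitution, ending at center (1/2, 1/2), radius 1/12
b2 passes through 2 substitutions, ending at center (1/2, 2/9), radius 1/90
b3 passes through 2 substitutions, ending at center (5/9, 7/36), radius 1/90


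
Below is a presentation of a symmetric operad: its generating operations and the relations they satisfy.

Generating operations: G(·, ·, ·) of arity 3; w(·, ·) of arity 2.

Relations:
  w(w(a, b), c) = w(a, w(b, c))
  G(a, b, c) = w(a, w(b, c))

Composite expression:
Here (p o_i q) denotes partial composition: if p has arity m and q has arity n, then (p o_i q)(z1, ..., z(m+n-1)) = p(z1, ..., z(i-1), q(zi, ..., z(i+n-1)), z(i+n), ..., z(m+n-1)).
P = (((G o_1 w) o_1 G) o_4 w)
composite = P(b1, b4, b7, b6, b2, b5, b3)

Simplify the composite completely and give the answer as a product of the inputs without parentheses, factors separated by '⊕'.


Under associativity of G, the answer is the b's in reading order.
G(b1, b4, b7) reduces to b1 ⊕ b4 ⊕ b7
w(b6, b2) reduces to b6 ⊕ b2
w(G(b1, b4, b7), w(b6, b2)) reduces to b1 ⊕ b4 ⊕ b7 ⊕ b6 ⊕ b2
G(w(G(b1, b4, b7), w(b6, b2)), b5, b3) reduces to b1 ⊕ b4 ⊕ b7 ⊕ b6 ⊕ b2 ⊕ b5 ⊕ b3

b1 ⊕ b4 ⊕ b7 ⊕ b6 ⊕ b2 ⊕ b5 ⊕ b3


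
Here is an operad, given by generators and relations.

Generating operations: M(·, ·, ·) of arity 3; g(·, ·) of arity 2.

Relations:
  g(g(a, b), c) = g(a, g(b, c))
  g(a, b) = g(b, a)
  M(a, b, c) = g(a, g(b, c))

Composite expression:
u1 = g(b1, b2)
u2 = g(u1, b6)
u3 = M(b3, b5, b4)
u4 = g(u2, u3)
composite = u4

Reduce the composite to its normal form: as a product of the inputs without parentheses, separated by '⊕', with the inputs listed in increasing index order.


b1 ⊕ b2 ⊕ b3 ⊕ b4 ⊕ b5 ⊕ b6


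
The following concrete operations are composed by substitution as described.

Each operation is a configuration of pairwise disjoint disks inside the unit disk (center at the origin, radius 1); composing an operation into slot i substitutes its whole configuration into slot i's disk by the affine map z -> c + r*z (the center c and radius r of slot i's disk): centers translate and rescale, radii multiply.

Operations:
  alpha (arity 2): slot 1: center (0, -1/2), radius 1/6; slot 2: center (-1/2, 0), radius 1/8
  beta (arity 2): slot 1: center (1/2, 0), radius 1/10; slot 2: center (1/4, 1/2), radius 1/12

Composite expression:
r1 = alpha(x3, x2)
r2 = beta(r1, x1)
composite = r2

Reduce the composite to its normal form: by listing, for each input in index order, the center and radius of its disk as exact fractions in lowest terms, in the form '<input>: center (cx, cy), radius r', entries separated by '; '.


x1: center (1/4, 1/2), radius 1/12; x2: center (9/20, 0), radius 1/80; x3: center (1/2, -1/20), radius 1/60


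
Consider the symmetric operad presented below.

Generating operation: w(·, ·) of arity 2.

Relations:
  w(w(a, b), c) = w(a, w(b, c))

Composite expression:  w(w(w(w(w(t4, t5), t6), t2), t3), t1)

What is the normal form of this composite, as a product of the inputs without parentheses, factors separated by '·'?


t4 · t5 · t6 · t2 · t3 · t1


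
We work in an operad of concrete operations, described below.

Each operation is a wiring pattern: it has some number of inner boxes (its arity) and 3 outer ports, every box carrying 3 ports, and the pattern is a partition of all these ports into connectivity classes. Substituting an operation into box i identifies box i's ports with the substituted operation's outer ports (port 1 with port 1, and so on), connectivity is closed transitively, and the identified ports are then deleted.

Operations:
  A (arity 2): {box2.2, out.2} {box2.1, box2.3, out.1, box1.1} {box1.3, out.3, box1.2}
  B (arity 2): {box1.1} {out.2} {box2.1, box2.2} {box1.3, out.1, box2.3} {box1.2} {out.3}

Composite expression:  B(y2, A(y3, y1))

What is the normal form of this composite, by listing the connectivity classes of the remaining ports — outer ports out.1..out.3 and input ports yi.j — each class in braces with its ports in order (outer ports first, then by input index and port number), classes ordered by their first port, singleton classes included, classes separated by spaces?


{out.1, y2.3, y3.2, y3.3} {out.2} {out.3} {y1.1, y1.2, y1.3, y3.1} {y2.1} {y2.2}

Connectivity passes through glued B-boundaries; trace each wire chain.
after A, the pattern on (y3, y1) reads {out.1, y1.1, y1.3, y3.1} {out.2, y1.2} {out.3, y3.2, y3.3} (out.j = its outer ports)
after B, the pattern on (y2, y3, y1) reads {out.1, y2.3, y3.2, y3.3} {out.2} {out.3} {y1.1, y1.2, y1.3, y3.1} {y2.1} {y2.2} (out.j = its outer ports)


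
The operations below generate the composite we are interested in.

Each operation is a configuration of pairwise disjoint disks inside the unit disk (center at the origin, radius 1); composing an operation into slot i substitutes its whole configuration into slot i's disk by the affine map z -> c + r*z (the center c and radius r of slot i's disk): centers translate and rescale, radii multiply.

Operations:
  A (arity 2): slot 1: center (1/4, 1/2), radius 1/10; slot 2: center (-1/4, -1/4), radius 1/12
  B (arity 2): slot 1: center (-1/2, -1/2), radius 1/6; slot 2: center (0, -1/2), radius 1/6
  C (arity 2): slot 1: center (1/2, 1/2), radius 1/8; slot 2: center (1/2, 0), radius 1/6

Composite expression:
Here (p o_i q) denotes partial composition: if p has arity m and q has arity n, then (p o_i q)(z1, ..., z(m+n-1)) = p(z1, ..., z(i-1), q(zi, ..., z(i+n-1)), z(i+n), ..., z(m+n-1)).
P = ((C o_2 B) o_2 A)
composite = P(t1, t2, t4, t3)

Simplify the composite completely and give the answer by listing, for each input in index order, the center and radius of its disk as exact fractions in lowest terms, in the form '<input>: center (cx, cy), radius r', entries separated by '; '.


Nesting under C composes maps z -> c + r*z down each t-path.
for t1, the 1-step affine chain lands on center (1/2, 1/2), radius 1/8
for t2, the 3-step affine chain lands on center (61/144, -5/72), radius 1/360
for t4, the 3-step affine chain lands on center (59/144, -13/144), radius 1/432
for t3, the 2-step affine chain lands on center (1/2, -1/12), radius 1/36

t1: center (1/2, 1/2), radius 1/8; t2: center (61/144, -5/72), radius 1/360; t3: center (1/2, -1/12), radius 1/36; t4: center (59/144, -13/144), radius 1/432


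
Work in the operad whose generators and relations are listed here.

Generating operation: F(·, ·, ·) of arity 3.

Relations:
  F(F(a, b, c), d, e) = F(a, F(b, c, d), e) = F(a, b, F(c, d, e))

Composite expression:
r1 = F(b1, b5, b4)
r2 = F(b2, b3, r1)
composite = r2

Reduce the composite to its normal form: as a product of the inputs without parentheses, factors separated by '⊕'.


b2 ⊕ b3 ⊕ b1 ⊕ b5 ⊕ b4


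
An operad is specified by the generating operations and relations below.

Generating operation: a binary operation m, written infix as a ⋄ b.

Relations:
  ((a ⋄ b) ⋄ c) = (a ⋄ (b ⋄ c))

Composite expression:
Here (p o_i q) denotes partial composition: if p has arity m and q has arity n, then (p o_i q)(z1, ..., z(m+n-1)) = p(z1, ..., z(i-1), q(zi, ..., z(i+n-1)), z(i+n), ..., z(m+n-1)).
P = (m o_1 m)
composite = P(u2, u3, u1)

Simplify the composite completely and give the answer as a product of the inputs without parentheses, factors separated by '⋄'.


u2 ⋄ u3 ⋄ u1

All parenthesizations of m agree; list the u-inputs left to right.
(u2 ⋄ u3) unparenthesizes to u2 ⋄ u3
((u2 ⋄ u3) ⋄ u1) unparenthesizes to u2 ⋄ u3 ⋄ u1


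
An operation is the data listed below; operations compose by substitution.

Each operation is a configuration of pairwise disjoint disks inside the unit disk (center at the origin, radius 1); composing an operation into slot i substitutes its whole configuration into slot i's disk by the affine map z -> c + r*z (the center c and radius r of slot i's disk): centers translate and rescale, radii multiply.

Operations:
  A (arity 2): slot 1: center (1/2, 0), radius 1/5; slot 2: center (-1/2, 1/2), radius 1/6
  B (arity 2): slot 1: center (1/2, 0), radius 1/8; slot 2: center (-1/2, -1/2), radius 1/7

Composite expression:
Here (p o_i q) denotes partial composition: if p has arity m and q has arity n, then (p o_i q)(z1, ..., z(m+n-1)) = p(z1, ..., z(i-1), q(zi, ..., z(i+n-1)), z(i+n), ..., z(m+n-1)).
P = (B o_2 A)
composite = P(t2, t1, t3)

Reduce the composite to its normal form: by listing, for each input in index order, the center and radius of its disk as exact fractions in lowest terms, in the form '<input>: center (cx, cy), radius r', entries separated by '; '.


t1: center (-3/7, -1/2), radius 1/35; t2: center (1/2, 0), radius 1/8; t3: center (-4/7, -3/7), radius 1/42

Only the slot chain above each t matters under B; compose those maps.
tracing t2 down its 1-map path: center (1/2, 0), radius 1/8
tracing t1 down its 2-map path: center (-3/7, -1/2), radius 1/35
tracing t3 down its 2-map path: center (-4/7, -3/7), radius 1/42


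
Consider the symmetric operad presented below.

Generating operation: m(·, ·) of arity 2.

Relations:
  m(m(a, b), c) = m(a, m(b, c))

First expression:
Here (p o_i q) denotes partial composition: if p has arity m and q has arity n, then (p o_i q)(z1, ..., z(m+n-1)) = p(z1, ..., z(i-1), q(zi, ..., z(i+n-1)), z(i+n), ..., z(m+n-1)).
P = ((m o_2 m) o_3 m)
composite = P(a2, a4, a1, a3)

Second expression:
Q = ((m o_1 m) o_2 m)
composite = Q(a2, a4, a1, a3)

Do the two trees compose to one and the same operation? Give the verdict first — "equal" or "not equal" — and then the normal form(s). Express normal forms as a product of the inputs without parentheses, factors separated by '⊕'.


Normal form of the first expression: a2 ⊕ a4 ⊕ a1 ⊕ a3
Normal form of the second expression: a2 ⊕ a4 ⊕ a1 ⊕ a3
Both agree, so they are equal.

equal; the common form is a2 ⊕ a4 ⊕ a1 ⊕ a3


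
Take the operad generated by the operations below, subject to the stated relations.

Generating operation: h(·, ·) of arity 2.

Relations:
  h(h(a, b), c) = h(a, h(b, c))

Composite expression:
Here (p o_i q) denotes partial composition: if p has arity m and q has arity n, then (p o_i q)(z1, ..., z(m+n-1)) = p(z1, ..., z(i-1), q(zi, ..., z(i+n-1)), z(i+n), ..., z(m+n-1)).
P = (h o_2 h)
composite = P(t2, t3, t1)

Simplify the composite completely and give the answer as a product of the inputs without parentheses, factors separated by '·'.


t2 · t3 · t1

Key point: h is associative — brackets drop, the t-order remains.
h(t3, t1) reduces to t3 · t1
h(t2, h(t3, t1)) reduces to t2 · t3 · t1
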